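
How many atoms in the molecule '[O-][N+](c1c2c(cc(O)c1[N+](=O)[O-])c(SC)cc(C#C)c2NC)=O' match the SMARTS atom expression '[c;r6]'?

10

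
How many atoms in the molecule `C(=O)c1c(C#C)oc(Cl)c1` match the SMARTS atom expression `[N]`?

0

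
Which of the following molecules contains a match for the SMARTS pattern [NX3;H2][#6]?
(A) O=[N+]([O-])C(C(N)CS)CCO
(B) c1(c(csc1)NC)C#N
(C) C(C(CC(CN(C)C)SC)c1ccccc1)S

A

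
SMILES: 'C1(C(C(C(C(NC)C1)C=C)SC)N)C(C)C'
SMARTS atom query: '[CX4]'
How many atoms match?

The query [CX4] means: C with X4: aliphatic carbon with exactly 4 total connections (bonds + H).
Check the 16 heavy atoms by environment: 11× C (X4) → match; 2× C (X3) → no; 2× N (X3) → no; 1× S (X2) → no.
That gives 11 matching atoms.

11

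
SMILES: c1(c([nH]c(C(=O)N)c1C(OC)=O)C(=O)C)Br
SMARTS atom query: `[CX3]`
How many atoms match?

3

The query [CX3] means: C with X3: aliphatic carbon with exactly 3 total connections.
Check the 16 heavy atoms by environment: 1× n (aromatic, X3) → no; 4× c (aromatic, X3) → no; 3× C (X3) → match; 3× O (X1) → no; 2× C (X4) → no; 1× Br (X1) → no; 1× N (X3) → no; 1× O (X2) → no.
That gives 3 matching atoms.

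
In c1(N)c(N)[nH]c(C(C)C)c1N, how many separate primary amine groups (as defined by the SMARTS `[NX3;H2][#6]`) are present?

3

[NX3;H2][#6] is the SMARTS for a primary amine: a trivalent nitrogen with two H attached to carbon.
The molecule carries 3 separate instances of a primary amino group (-NH2) meeting every constraint; each maps to a distinct set of atoms, giving 3 matches.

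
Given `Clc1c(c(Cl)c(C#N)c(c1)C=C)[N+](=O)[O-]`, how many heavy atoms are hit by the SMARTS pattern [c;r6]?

The query [c;r6] means: aromatic carbon that belongs to a six-membered ring.
Check the 15 heavy atoms by environment: 6× c (aromatic, in 6-ring) → match; 2× Cl (acyclic) → no; 1× N (charge +1, acyclic) → no; 1× O (charge -1, acyclic) → no; 1× O (acyclic) → no; 3× C (acyclic) → no; 1× N (acyclic) → no.
That gives 6 matching atoms.

6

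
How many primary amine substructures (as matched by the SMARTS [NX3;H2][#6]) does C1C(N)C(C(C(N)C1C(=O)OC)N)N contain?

[NX3;H2][#6] is the SMARTS for a primary amine: a trivalent nitrogen with two H attached to carbon.
The molecule carries 4 separate instances of a primary amino group (-NH2) meeting every constraint; each maps to a distinct set of atoms, giving 4 matches.

4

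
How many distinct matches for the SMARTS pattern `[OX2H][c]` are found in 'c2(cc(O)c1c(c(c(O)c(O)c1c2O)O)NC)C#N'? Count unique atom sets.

[OX2H][c] is the SMARTS for a phenol: a hydroxyl oxygen attached to an aromatic carbon.
The molecule carries 5 separate instances of a hydroxyl group (-OH) meeting every constraint; each maps to a distinct set of atoms, giving 5 matches.

5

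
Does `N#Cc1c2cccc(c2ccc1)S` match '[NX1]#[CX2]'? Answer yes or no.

The pattern [NX1]#[CX2] describes a nitrogen triple-bonded to a two-connected carbon — a nitrile.
The molecule carries a nitrile (-C#N), whose atoms satisfy every constraint of the query, so the pattern matches.

Yes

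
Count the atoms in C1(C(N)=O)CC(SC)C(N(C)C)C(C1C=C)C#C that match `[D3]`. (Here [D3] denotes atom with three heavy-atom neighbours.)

7

The query [D3] means: atom with exactly three heavy-atom neighbours.
Check the 18 heavy atoms by environment: 6× C (D3) → match; 3× C (D2) → no; 5× C (D1) → no; 1× N (D3) → match; 1× O (D1) → no; 1× N (D1) → no; 1× S (D2) → no.
Summing the matching environments: 6 + 1 = 7 matching atoms.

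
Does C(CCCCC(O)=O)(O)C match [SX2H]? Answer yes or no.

No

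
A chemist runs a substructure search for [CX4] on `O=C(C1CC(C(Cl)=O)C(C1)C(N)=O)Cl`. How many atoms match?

Check the 14 heavy atoms by environment: 5× C (X4) → match; 3× C (X3) → no; 3× O (X1) → no; 1× N (X3) → no; 2× Cl (X1) → no.
That gives 5 matching atoms.

5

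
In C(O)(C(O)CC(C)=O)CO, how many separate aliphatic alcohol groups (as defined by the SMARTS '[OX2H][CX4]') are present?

[OX2H][CX4] is the SMARTS for an aliphatic alcohol: a hydroxyl oxygen bound to an sp3 (X4) carbon.
The molecule carries 3 separate instances of a hydroxyl group (-OH) meeting every constraint; each maps to a distinct set of atoms, giving 3 matches.

3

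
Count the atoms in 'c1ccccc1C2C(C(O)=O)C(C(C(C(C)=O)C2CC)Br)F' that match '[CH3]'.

The query [CH3] means: aliphatic carbon with exactly three hydrogens.
Check the 22 heavy atoms by environment: 6× C (H1) → no; 1× Br (H0) → no; 2× C (H0) → no; 2× O (H0) → no; 2× C (H3) → match; 1× c (aromatic, H0) → no; 5× c (aromatic, H1) → no; 1× F (H0) → no; 1× O (H1) → no; 1× C (H2) → no.
That gives 2 matching atoms.

2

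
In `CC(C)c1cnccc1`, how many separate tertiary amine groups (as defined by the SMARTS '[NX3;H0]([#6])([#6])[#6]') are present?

0

[NX3;H0]([#6])([#6])[#6] is the SMARTS for a tertiary amine: a trivalent nitrogen with no H, bonded to three carbons.
No fragment in the molecule satisfies every constraint, giving 0 matches.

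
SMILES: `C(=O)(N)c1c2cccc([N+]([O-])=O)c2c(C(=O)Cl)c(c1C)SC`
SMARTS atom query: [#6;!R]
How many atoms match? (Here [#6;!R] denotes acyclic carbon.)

4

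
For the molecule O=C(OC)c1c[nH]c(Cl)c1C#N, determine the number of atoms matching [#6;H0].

The query [#6;H0] means: any carbon with no attached hydrogen.
Check the 12 heavy atoms by environment: 1× n (aromatic, H1) → no; 3× c (aromatic, H0) → match; 1× c (aromatic, H1) → no; 1× Cl (H0) → no; 2× C (H0) → match; 1× N (H0) → no; 2× O (H0) → no; 1× C (H3) → no.
Summing the matching environments: 3 + 2 = 5 matching atoms.

5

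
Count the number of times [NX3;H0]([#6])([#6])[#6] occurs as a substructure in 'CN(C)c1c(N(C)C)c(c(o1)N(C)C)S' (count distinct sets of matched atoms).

[NX3;H0]([#6])([#6])[#6] is the SMARTS for a tertiary amine: a trivalent nitrogen with no H, bonded to three carbons.
The molecule carries 3 separate instances of a dimethylamino group (-N(CH3)2) meeting every constraint; each maps to a distinct set of atoms, giving 3 matches.

3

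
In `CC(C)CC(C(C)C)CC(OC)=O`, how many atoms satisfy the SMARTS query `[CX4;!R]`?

10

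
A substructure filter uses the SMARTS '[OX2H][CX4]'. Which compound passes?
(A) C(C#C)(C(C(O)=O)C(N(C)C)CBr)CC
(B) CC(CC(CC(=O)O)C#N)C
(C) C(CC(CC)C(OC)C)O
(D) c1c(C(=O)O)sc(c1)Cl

C

[OX2H][CX4] describes a hydroxyl oxygen bound to an sp3 (X4) carbon (an aliphatic alcohol).
(A) has a carboxylic acid group (-C(=O)OH) but the -OH is on a CX3 carbonyl carbon, not a CX4 carbon.
(B) has a carboxylic acid group (-C(=O)OH) but the -OH is on a CX3 carbonyl carbon, not a CX4 carbon.
(C) contains a hydroxyl group (-OH), which satisfies every atom and bond constraint.
(D) has a carboxylic acid group (-C(=O)OH) but the -OH is on a CX3 carbonyl carbon, not a CX4 carbon.
So the answer is (C).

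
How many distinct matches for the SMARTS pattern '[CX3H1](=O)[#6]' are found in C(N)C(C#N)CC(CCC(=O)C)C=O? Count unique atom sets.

[CX3H1](=O)[#6] is the SMARTS for an aldehyde: an sp2 carbon with one H, double-bonded to O and single-bonded to carbon.
Exactly one fragment in the molecule meets all constraints, giving 1 match.

1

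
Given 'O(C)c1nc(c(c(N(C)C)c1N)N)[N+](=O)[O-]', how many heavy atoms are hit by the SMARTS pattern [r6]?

The query [r6] means: r6 matches atoms in a six-membered ring.
Check the 16 heavy atoms by environment: 1× n (aromatic, in 6-ring) → match; 5× c (aromatic, in 6-ring) → match; 1× N (charge +1, acyclic) → no; 1× O (charge -1, acyclic) → no; 2× O (acyclic) → no; 3× N (acyclic) → no; 3× C (acyclic) → no.
Summing the matching environments: 1 + 5 = 6 matching atoms.

6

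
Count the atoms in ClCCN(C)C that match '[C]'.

The query [C] means: uppercase C matches aliphatic (non-aromatic) carbon only.
Check the 6 heavy atoms by environment: 4× C → match; 1× Cl → no; 1× N → no.
That gives 4 matching atoms.

4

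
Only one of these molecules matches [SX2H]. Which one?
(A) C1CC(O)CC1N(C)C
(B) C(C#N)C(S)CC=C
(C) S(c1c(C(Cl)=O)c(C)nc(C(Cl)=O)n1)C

B

[SX2H] describes an aliphatic sulfur with two connections, one being H (a thiol).
(A) has a hydroxyl group (-OH) but it is an -OH, not an -SH.
(B) contains a thiol (-SH), which satisfies every atom and bond constraint.
(C) has a methylthio ether (-SCH3) but the sulfur has H0 (bonded to two carbons), not H1.
So the answer is (B).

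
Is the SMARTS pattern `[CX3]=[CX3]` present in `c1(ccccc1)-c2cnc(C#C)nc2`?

The pattern [CX3]=[CX3] describes a non-aromatic C=C double bond between two sp2 carbons — an alkene.
The closest candidate here is an ethynyl group (-C#CH), but the C-C bond is a triple bond, not a double bond. No other fragment satisfies the full query, so there is no match.

No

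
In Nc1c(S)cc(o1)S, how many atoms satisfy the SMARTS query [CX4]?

The query [CX4] means: C with X4: aliphatic carbon with exactly 4 total connections (bonds + H).
Check the 8 heavy atoms by environment: 1× o (aromatic, X2) → no; 4× c (aromatic, X3) → no; 2× S (X2) → no; 1× N (X3) → no.
No environment satisfies the query, so 0 matching atoms.

0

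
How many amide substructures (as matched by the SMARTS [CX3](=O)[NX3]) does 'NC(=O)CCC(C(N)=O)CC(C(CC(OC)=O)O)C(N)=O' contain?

3

[CX3](=O)[NX3] is the SMARTS for an amide: a carbonyl carbon bonded to a trivalent nitrogen.
The molecule carries 3 separate instances of a primary amide (-C(=O)NH2) meeting every constraint; each maps to a distinct set of atoms, giving 3 matches.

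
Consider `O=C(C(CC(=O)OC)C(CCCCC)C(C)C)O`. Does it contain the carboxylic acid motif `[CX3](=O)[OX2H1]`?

Yes

The pattern [CX3](=O)[OX2H1] describes an sp2 carbon double-bonded to O and single-bonded to an -OH oxygen — a carboxylic acid.
The molecule carries a carboxylic acid group (-C(=O)OH), whose atoms satisfy every constraint of the query, so the pattern matches.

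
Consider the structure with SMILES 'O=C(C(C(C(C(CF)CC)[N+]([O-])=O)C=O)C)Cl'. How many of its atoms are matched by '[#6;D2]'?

The query [#6;D2] means: any carbon bonded to exactly two heavy atoms.
Check the 17 heavy atoms by environment: 3× C (D2) → match; 5× C (D3) → no; 2× C (D1) → no; 1× F (D1) → no; 3× O (D1) → no; 1× N (charge +1, D3) → no; 1× O (charge -1, D1) → no; 1× Cl (D1) → no.
That gives 3 matching atoms.

3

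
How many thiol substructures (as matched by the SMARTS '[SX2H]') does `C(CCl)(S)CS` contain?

2

[SX2H] is the SMARTS for a thiol: an aliphatic sulfur with two connections, one being H.
The molecule carries 2 separate instances of a thiol (-SH) meeting every constraint; each maps to a distinct set of atoms, giving 2 matches.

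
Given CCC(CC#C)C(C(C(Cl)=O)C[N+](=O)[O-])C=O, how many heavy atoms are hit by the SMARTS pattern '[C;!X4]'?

4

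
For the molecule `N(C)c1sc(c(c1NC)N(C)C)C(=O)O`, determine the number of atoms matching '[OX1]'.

1

The query [OX1] means: aliphatic oxygen with one total connection — typically a carbonyl =O or an oxide.
Check the 15 heavy atoms by environment: 1× s (aromatic, X2) → no; 4× c (aromatic, X3) → no; 3× N (X3) → no; 4× C (X4) → no; 1× C (X3) → no; 1× O (X1) → match; 1× O (X2) → no.
That gives 1 matching atom.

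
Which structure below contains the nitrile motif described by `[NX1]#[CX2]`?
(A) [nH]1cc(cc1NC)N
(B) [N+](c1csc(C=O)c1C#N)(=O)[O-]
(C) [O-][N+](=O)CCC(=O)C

B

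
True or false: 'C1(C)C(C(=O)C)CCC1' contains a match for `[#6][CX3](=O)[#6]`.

True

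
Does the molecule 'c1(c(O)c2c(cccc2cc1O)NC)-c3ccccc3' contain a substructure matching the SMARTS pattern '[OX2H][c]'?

The pattern [OX2H][c] describes a hydroxyl oxygen attached to an aromatic carbon — a phenol.
The molecule carries a hydroxyl group (-OH), whose atoms satisfy every constraint of the query, so the pattern matches.

Yes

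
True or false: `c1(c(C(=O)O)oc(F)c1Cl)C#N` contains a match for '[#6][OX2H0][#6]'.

The pattern [#6][OX2H0][#6] describes an aliphatic oxygen bridging two carbons with no H on the oxygen — an ether.
The closest candidate here is a carboxylic acid group (-C(=O)OH), but the -OH oxygen has H1; the =O is OX1, not OX2. No other fragment satisfies the full query, so there is no match.

False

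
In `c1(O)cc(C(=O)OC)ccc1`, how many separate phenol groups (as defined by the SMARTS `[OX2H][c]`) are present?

1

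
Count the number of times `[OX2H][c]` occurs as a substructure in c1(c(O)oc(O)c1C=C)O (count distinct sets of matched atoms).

[OX2H][c] is the SMARTS for a phenol: a hydroxyl oxygen attached to an aromatic carbon.
The molecule carries 3 separate instances of a hydroxyl group (-OH) meeting every constraint; each maps to a distinct set of atoms, giving 3 matches.

3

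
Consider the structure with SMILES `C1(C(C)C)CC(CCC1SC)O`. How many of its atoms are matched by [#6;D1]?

The query [#6;D1] means: carbon bonded to exactly one heavy atom.
Check the 12 heavy atoms by environment: 4× C (D3) → no; 3× C (D2) → no; 3× C (D1) → match; 1× S (D2) → no; 1× O (D1) → no.
That gives 3 matching atoms.

3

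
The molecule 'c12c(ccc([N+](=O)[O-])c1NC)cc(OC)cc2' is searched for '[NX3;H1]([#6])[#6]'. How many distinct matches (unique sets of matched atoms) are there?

1

[NX3;H1]([#6])[#6] is the SMARTS for a secondary amine: a trivalent nitrogen with one H, bonded to two carbons.
Exactly one fragment in the molecule meets all constraints, giving 1 match.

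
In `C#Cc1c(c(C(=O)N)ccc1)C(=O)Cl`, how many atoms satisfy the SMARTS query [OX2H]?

0

The query [OX2H] means: aliphatic oxygen with two connections, one of which is H — an -OH oxygen.
Check the 14 heavy atoms by environment: 3× c (aromatic, H1, X3) → no; 3× c (aromatic, H0, X3) → no; 1× C (H0, X2) → no; 1× C (H1, X2) → no; 2× C (H0, X3) → no; 2× O (H0, X1) → no; 1× Cl (H0, X1) → no; 1× N (H2, X3) → no.
No environment satisfies the query, so 0 matching atoms.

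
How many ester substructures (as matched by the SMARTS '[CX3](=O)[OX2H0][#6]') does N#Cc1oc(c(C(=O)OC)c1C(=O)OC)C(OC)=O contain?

3

[CX3](=O)[OX2H0][#6] is the SMARTS for an ester: a carbonyl carbon bonded to an oxygen that is itself bonded to carbon (no H on that O).
The molecule carries 3 separate instances of a methyl-ester group (-C(=O)OCH3) meeting every constraint; each maps to a distinct set of atoms, giving 3 matches.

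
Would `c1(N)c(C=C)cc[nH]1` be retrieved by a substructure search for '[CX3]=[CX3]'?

Yes

The pattern [CX3]=[CX3] describes a non-aromatic C=C double bond between two sp2 carbons — an alkene.
The molecule carries a vinyl group (-CH=CH2), whose atoms satisfy every constraint of the query, so the pattern matches.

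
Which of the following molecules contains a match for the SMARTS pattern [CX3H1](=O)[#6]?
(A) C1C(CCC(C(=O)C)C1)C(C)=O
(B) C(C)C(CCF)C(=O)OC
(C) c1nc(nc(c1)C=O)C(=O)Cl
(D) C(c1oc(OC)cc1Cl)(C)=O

C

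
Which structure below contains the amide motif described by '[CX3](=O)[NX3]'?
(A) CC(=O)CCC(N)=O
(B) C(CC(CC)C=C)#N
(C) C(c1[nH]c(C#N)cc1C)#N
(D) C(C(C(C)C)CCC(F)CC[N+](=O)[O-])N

A

[CX3](=O)[NX3] describes a carbonyl carbon bonded to a trivalent nitrogen (an amide).
(A) contains a primary amide (-C(=O)NH2), which satisfies every atom and bond constraint.
(B) has a nitrile (-C#N) but the nitrile N is NX1 (triple-bonded), not NX3.
(C) has a nitrile (-C#N) but the nitrile N is NX1 (triple-bonded), not NX3.
(D) has a primary amino group (-NH2) but the -NH2 is not attached to a carbonyl carbon.
So the answer is (A).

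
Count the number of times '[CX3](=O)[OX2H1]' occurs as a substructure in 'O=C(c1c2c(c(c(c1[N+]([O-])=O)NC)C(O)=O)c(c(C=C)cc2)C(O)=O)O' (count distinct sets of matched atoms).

[CX3](=O)[OX2H1] is the SMARTS for a carboxylic acid: an sp2 carbon double-bonded to O and single-bonded to an -OH oxygen.
The molecule carries 3 separate instances of a carboxylic acid group (-C(=O)OH) meeting every constraint; each maps to a distinct set of atoms, giving 3 matches.

3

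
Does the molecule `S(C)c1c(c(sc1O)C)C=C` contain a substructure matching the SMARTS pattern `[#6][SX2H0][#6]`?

Yes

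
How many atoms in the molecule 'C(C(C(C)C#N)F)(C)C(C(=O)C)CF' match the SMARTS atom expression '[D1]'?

Check the 14 heavy atoms by environment: 3× C (D1) → match; 5× C (D3) → no; 2× C (D2) → no; 1× N (D1) → match; 2× F (D1) → match; 1× O (D1) → match.
Summing the matching environments: 3 + 1 + 2 + 1 = 7 matching atoms.

7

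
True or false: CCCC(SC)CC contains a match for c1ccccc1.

False

The pattern c1ccccc1 describes six aromatic carbons in a ring — a benzene ring.
The closest candidate here is a methyl group (-CH3), but no six-membered all-carbon aromatic ring is present. No other fragment satisfies the full query, so there is no match.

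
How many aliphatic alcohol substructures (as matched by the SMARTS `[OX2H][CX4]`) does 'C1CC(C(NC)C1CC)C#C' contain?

0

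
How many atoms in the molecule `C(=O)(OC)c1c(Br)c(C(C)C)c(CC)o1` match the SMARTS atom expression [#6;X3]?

5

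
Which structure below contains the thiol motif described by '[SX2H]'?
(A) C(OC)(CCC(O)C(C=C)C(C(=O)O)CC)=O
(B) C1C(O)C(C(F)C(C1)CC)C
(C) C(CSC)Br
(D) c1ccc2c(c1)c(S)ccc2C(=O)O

[SX2H] describes an aliphatic sulfur with two connections, one being H (a thiol).
(A) has a hydroxyl group (-OH) but it is an -OH, not an -SH.
(B) has a hydroxyl group (-OH) but it is an -OH, not an -SH.
(C) has a methylthio ether (-SCH3) but the sulfur has H0 (bonded to two carbons), not H1.
(D) contains a thiol (-SH), which satisfies every atom and bond constraint.
So the answer is (D).

D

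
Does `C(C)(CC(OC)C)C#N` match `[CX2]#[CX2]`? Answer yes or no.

The pattern [CX2]#[CX2] describes a carbon-carbon triple bond — an alkyne.
The closest candidate here is a nitrile (-C#N), but the triple bond is C#N, not C#C. No other fragment satisfies the full query, so there is no match.

No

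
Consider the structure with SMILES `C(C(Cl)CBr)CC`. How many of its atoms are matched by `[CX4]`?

5

The query [CX4] means: C with X4: aliphatic carbon with exactly 4 total connections (bonds + H).
Check the 7 heavy atoms by environment: 5× C (X4) → match; 1× Br (X1) → no; 1× Cl (X1) → no.
That gives 5 matching atoms.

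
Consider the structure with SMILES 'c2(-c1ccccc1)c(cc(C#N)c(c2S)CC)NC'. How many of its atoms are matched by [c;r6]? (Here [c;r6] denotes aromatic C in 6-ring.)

12

Check the 19 heavy atoms by environment: 12× c (aromatic, in 6-ring) → match; 1× S (acyclic) → no; 2× N (acyclic) → no; 4× C (acyclic) → no.
That gives 12 matching atoms.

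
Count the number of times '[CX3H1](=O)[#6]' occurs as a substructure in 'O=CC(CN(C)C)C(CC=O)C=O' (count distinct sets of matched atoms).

[CX3H1](=O)[#6] is the SMARTS for an aldehyde: an sp2 carbon with one H, double-bonded to O and single-bonded to carbon.
The molecule carries 3 separate instances of an aldehyde (-CHO) meeting every constraint; each maps to a distinct set of atoms, giving 3 matches.

3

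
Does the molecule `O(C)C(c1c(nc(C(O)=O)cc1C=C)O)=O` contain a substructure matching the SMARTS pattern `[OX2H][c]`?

Yes

The pattern [OX2H][c] describes a hydroxyl oxygen attached to an aromatic carbon — a phenol.
The molecule carries a hydroxyl group (-OH), whose atoms satisfy every constraint of the query, so the pattern matches.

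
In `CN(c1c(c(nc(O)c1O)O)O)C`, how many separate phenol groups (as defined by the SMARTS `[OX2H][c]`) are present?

[OX2H][c] is the SMARTS for a phenol: a hydroxyl oxygen attached to an aromatic carbon.
The molecule carries 4 separate instances of a hydroxyl group (-OH) meeting every constraint; each maps to a distinct set of atoms, giving 4 matches.

4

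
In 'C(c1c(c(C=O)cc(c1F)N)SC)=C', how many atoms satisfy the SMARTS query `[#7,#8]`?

2

Check the 14 heavy atoms by environment: 6× c (aromatic) → no; 4× C → no; 1× O → match; 1× N → match; 1× F → no; 1× S → no.
Summing the matching environments: 1 + 1 = 2 matching atoms.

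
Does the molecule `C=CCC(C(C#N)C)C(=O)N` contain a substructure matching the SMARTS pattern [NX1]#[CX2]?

The pattern [NX1]#[CX2] describes a nitrogen triple-bonded to a two-connected carbon — a nitrile.
The molecule carries a nitrile (-C#N), whose atoms satisfy every constraint of the query, so the pattern matches.

Yes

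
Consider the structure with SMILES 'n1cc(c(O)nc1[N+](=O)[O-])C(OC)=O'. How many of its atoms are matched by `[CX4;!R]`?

The query [CX4;!R] means: aliphatic carbon with four total connections, not in a ring.
Check the 14 heavy atoms by environment: 2× n (aromatic, X2, in 6-ring) → no; 4× c (aromatic, X3, in 6-ring) → no; 2× O (X2, acyclic) → no; 1× N (charge +1, X3, acyclic) → no; 1× O (charge -1, X1, acyclic) → no; 2× O (X1, acyclic) → no; 1× C (X3, acyclic) → no; 1× C (X4, acyclic) → match.
That gives 1 matching atom.

1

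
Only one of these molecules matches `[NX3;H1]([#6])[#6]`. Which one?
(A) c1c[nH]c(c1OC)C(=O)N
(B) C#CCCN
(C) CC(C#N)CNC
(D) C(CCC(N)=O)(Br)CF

[NX3;H1]([#6])[#6] describes a trivalent nitrogen with one H, bonded to two carbons (a secondary amine).
(A) has a primary amide (-C(=O)NH2) but the -C(=O)NH2 nitrogen has H2, not H1.
(B) has a primary amino group (-NH2) but the nitrogen has H2 and only one carbon neighbour.
(C) contains an N-methylamino group (-NHCH3), which satisfies every atom and bond constraint.
(D) has a primary amide (-C(=O)NH2) but the -C(=O)NH2 nitrogen has H2, not H1.
So the answer is (C).

C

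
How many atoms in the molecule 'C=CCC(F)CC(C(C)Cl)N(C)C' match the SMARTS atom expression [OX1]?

0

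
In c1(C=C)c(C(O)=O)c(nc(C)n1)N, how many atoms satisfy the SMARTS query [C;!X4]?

Check the 13 heavy atoms by environment: 2× n (aromatic, X2) → no; 4× c (aromatic, X3) → no; 1× C (X4) → no; 3× C (X3) → match; 1× O (X1) → no; 1× O (X2) → no; 1× N (X3) → no.
That gives 3 matching atoms.

3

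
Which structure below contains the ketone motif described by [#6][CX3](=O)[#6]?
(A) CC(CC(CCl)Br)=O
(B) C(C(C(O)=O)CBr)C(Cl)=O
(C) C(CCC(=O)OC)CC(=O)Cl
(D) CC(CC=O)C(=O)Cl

A

[#6][CX3](=O)[#6] describes a carbonyl carbon (no H) flanked by two carbons (a ketone).
(A) contains an acetyl/ketone group (-C(=O)CH3), which satisfies every atom and bond constraint.
(B) has a carboxylic acid group (-C(=O)OH) but one neighbour of the carbonyl carbon is O, not C.
(C) has a methyl-ester group (-C(=O)OCH3) but one neighbour of the carbonyl carbon is O, not C.
(D) has an aldehyde (-CHO) but the carbonyl carbon has H1, so it is not flanked by two carbons.
So the answer is (A).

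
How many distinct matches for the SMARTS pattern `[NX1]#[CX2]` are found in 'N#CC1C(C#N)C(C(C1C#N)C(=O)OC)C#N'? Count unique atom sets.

4

[NX1]#[CX2] is the SMARTS for a nitrile: a nitrogen triple-bonded to a two-connected carbon.
The molecule carries 4 separate instances of a nitrile (-C#N) meeting every constraint; each maps to a distinct set of atoms, giving 4 matches.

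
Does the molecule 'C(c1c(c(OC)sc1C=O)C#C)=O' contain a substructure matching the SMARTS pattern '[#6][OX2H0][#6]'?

Yes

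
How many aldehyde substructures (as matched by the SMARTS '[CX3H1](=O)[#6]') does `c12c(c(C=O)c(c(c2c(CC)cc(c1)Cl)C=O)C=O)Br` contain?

3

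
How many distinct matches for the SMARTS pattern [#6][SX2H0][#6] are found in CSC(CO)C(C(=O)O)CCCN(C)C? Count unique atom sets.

1

[#6][SX2H0][#6] is the SMARTS for a thioether: an aliphatic sulfur bridging two carbons with no H on the sulfur.
Exactly one fragment in the molecule meets all constraints, giving 1 match.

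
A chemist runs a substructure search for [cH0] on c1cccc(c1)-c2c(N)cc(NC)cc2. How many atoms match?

4

The query [cH0] means: aromatic carbon with no attached hydrogen (substituted or ring-fusion).
Check the 15 heavy atoms by environment: 4× c (aromatic, H0) → match; 8× c (aromatic, H1) → no; 1× N (H1) → no; 1× C (H3) → no; 1× N (H2) → no.
That gives 4 matching atoms.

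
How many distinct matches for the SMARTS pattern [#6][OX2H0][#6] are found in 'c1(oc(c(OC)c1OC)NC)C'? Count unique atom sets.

[#6][OX2H0][#6] is the SMARTS for an ether: an aliphatic oxygen bridging two carbons with no H on the oxygen.
The molecule carries 2 separate instances of a methoxy ether (-OCH3) meeting every constraint; each maps to a distinct set of atoms, giving 2 matches.

2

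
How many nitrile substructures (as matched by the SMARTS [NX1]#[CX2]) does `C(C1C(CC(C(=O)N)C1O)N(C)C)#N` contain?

1

[NX1]#[CX2] is the SMARTS for a nitrile: a nitrogen triple-bonded to a two-connected carbon.
Exactly one fragment in the molecule meets all constraints, giving 1 match.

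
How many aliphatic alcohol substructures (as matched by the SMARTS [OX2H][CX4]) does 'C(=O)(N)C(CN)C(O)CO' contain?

[OX2H][CX4] is the SMARTS for an aliphatic alcohol: a hydroxyl oxygen bound to an sp3 (X4) carbon.
The molecule carries 2 separate instances of a hydroxyl group (-OH) meeting every constraint; each maps to a distinct set of atoms, giving 2 matches.

2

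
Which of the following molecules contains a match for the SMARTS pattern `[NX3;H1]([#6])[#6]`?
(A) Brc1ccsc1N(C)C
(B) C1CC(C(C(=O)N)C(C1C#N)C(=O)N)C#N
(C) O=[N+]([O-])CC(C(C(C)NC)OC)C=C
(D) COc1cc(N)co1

[NX3;H1]([#6])[#6] describes a trivalent nitrogen with one H, bonded to two carbons (a secondary amine).
(A) has a dimethylamino group (-N(CH3)2) but the nitrogen has H0, not H1.
(B) has a primary amide (-C(=O)NH2) but the -C(=O)NH2 nitrogen has H2, not H1.
(C) contains an N-methylamino group (-NHCH3), which satisfies every atom and bond constraint.
(D) has a primary amino group (-NH2) but the nitrogen has H2 and only one carbon neighbour.
So the answer is (C).

C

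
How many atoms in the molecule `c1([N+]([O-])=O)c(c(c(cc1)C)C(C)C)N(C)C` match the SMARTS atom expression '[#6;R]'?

6

The query [#6;R] means: carbon that is part of a ring.
Check the 16 heavy atoms by environment: 6× c (aromatic, in 6-ring) → match; 6× C (acyclic) → no; 1× N (acyclic) → no; 1× N (charge +1, acyclic) → no; 1× O (charge -1, acyclic) → no; 1× O (acyclic) → no.
That gives 6 matching atoms.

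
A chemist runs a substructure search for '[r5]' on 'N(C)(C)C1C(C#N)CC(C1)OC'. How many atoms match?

5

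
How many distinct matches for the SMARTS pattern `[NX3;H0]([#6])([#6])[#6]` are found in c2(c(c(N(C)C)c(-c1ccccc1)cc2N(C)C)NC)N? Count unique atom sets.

[NX3;H0]([#6])([#6])[#6] is the SMARTS for a tertiary amine: a trivalent nitrogen with no H, bonded to three carbons.
The molecule carries 2 separate instances of a dimethylamino group (-N(CH3)2) meeting every constraint; each maps to a distinct set of atoms, giving 2 matches.

2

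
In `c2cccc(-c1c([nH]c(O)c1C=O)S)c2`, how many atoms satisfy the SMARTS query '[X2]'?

The query [X2] means: any atom with exactly two total connections (bonds + H).
Check the 15 heavy atoms by environment: 1× n (aromatic, X3) → no; 10× c (aromatic, X3) → no; 1× O (X2) → match; 1× S (X2) → match; 1× C (X3) → no; 1× O (X1) → no.
Summing the matching environments: 1 + 1 = 2 matching atoms.

2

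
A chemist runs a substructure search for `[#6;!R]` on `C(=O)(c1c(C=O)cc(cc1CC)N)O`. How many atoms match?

4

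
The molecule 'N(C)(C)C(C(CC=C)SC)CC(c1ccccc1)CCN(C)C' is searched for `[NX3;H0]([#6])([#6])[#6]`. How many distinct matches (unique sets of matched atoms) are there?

[NX3;H0]([#6])([#6])[#6] is the SMARTS for a tertiary amine: a trivalent nitrogen with no H, bonded to three carbons.
The molecule carries 2 separate instances of a dimethylamino group (-N(CH3)2) meeting every constraint; each maps to a distinct set of atoms, giving 2 matches.

2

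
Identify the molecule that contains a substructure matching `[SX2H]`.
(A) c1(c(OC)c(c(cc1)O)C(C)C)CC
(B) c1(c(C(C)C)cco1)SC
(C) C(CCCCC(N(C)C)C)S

[SX2H] describes an aliphatic sulfur with two connections, one being H (a thiol).
(A) has a hydroxyl group (-OH) but it is an -OH, not an -SH.
(B) has a methylthio ether (-SCH3) but the sulfur has H0 (bonded to two carbons), not H1.
(C) contains a thiol (-SH), which satisfies every atom and bond constraint.
So the answer is (C).

C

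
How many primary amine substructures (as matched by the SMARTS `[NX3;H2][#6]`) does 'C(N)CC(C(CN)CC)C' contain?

2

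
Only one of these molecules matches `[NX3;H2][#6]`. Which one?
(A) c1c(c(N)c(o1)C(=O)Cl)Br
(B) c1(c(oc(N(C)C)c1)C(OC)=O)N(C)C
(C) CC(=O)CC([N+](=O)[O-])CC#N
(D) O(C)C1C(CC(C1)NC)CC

[NX3;H2][#6] describes a trivalent nitrogen with two H attached to carbon (a primary amine).
(A) contains a primary amino group (-NH2), which satisfies every atom and bond constraint.
(B) has a dimethylamino group (-N(CH3)2) but the nitrogen has H0, not H2.
(C) has a nitro group (-[N+](=O)[O-]) but the nitrogen is [N+] with no H, not NX3H2.
(D) has an N-methylamino group (-NHCH3) but the nitrogen bears two carbons and only one H (H1), not H2.
So the answer is (A).

A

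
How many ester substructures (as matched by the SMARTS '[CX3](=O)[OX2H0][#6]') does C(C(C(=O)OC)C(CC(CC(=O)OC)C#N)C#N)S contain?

2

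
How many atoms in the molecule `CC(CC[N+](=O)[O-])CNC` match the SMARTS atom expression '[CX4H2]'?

The query [CX4H2] means: sp3 carbon (X4) with exactly two hydrogens.
Check the 10 heavy atoms by environment: 3× C (H2, X4) → match; 1× C (H1, X4) → no; 1× N (H1, X3) → no; 2× C (H3, X4) → no; 1× N (charge +1, H0, X3) → no; 1× O (charge -1, H0, X1) → no; 1× O (H0, X1) → no.
That gives 3 matching atoms.

3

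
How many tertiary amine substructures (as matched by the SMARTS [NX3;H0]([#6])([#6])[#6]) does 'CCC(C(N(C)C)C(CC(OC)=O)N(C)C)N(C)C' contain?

[NX3;H0]([#6])([#6])[#6] is the SMARTS for a tertiary amine: a trivalent nitrogen with no H, bonded to three carbons.
The molecule carries 3 separate instances of a dimethylamino group (-N(CH3)2) meeting every constraint; each maps to a distinct set of atoms, giving 3 matches.

3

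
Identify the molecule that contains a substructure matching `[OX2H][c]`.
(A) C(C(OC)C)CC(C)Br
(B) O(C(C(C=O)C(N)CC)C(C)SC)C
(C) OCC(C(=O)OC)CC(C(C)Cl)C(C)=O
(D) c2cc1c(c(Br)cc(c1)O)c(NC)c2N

D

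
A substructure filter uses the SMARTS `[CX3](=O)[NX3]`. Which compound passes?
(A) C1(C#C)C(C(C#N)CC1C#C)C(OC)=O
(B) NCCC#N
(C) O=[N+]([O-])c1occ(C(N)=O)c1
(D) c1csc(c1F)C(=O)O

C

[CX3](=O)[NX3] describes a carbonyl carbon bonded to a trivalent nitrogen (an amide).
(A) has a methyl-ester group (-C(=O)OCH3) but the carbonyl is bonded to O, not to an NX3 nitrogen.
(B) has a primary amino group (-NH2) but the -NH2 is not attached to a carbonyl carbon.
(C) contains a primary amide (-C(=O)NH2), which satisfies every atom and bond constraint.
(D) has a carboxylic acid group (-C(=O)OH) but the carbonyl is bonded to O, not to an NX3 nitrogen.
So the answer is (C).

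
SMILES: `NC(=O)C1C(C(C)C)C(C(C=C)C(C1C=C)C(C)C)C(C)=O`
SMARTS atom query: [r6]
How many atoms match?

6

Check the 22 heavy atoms by environment: 6× C (in 6-ring) → match; 13× C (acyclic) → no; 2× O (acyclic) → no; 1× N (acyclic) → no.
That gives 6 matching atoms.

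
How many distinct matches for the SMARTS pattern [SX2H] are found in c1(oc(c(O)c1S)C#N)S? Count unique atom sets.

[SX2H] is the SMARTS for a thiol: an aliphatic sulfur with two connections, one being H.
The molecule carries 2 separate instances of a thiol (-SH) meeting every constraint; each maps to a distinct set of atoms, giving 2 matches.

2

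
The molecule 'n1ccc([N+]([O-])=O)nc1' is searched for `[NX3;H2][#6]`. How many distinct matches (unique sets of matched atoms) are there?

0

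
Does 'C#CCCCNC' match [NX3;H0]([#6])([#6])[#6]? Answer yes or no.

No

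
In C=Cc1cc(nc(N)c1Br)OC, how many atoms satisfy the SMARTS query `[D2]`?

The query [D2] means: atom with exactly two heavy-atom neighbours.
Check the 12 heavy atoms by environment: 1× n (aromatic, D2) → match; 4× c (aromatic, D3) → no; 1× c (aromatic, D2) → match; 1× O (D2) → match; 2× C (D1) → no; 1× N (D1) → no; 1× Br (D1) → no; 1× C (D2) → match.
Summing the matching environments: 1 + 1 + 1 + 1 = 4 matching atoms.

4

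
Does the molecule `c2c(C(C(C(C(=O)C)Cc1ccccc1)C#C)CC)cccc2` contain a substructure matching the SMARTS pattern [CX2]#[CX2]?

Yes

The pattern [CX2]#[CX2] describes a carbon-carbon triple bond — an alkyne.
The molecule carries an ethynyl group (-C#CH), whose atoms satisfy every constraint of the query, so the pattern matches.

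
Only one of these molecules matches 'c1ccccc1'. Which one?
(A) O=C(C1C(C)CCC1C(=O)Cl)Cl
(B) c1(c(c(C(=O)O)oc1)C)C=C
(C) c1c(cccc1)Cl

C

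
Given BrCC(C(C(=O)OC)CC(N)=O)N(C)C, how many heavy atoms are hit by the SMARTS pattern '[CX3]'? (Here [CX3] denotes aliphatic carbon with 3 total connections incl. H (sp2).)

2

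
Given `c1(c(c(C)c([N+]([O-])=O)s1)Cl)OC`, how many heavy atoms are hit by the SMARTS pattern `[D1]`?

The query [D1] means: atom with exactly one heavy-atom neighbour (degree 1).
Check the 12 heavy atoms by environment: 1× s (aromatic, D2) → no; 4× c (aromatic, D3) → no; 2× C (D1) → match; 1× Cl (D1) → match; 1× O (D2) → no; 1× N (charge +1, D3) → no; 1× O (charge -1, D1) → match; 1× O (D1) → match.
Summing the matching environments: 2 + 1 + 1 + 1 = 5 matching atoms.

5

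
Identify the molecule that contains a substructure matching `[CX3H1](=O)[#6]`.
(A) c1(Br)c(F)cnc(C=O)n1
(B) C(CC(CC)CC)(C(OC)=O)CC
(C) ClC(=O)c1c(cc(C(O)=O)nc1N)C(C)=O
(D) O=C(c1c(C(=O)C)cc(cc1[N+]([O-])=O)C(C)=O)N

[CX3H1](=O)[#6] describes an sp2 carbon with one H, double-bonded to O and single-bonded to carbon (an aldehyde).
(A) contains an aldehyde (-CHO), which satisfies every atom and bond constraint.
(B) has a methyl-ester group (-C(=O)OCH3) but the carbonyl carbon has H0, not H1.
(C) has an acetyl/ketone group (-C(=O)CH3) but the carbonyl carbon has H0 (two carbon neighbours), not H1.
(D) has an acetyl/ketone group (-C(=O)CH3) but the carbonyl carbon has H0 (two carbon neighbours), not H1.
So the answer is (A).

A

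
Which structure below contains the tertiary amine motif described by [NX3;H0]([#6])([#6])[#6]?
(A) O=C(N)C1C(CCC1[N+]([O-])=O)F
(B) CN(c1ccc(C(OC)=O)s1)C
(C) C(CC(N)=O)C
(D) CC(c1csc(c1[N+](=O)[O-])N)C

B

[NX3;H0]([#6])([#6])[#6] describes a trivalent nitrogen with no H, bonded to three carbons (a tertiary amine).
(A) has a primary amide (-C(=O)NH2) but the amide nitrogen has H2 and only one carbon neighbour.
(B) contains a dimethylamino group (-N(CH3)2), which satisfies every atom and bond constraint.
(C) has a primary amide (-C(=O)NH2) but the amide nitrogen has H2 and only one carbon neighbour.
(D) has a primary amino group (-NH2) but the nitrogen has H2, not H0 with three carbons.
So the answer is (B).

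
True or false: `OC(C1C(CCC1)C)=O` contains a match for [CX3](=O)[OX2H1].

True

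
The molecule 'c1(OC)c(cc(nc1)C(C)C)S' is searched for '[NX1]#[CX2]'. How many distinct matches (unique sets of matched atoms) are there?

0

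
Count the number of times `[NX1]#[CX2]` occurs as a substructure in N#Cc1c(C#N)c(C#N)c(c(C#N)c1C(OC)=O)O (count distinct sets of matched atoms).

4

[NX1]#[CX2] is the SMARTS for a nitrile: a nitrogen triple-bonded to a two-connected carbon.
The molecule carries 4 separate instances of a nitrile (-C#N) meeting every constraint; each maps to a distinct set of atoms, giving 4 matches.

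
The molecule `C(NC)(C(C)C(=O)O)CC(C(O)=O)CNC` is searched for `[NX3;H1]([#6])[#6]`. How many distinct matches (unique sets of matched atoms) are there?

[NX3;H1]([#6])[#6] is the SMARTS for a secondary amine: a trivalent nitrogen with one H, bonded to two carbons.
The molecule carries 2 separate instances of an N-methylamino group (-NHCH3) meeting every constraint; each maps to a distinct set of atoms, giving 2 matches.

2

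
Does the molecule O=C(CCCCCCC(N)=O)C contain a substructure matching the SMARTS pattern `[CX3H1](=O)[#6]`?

No

The pattern [CX3H1](=O)[#6] describes an sp2 carbon with one H, double-bonded to O and single-bonded to carbon — an aldehyde.
The closest candidate here is an acetyl/ketone group (-C(=O)CH3), but the carbonyl carbon has H0 (two carbon neighbours), not H1. No other fragment satisfies the full query, so there is no match.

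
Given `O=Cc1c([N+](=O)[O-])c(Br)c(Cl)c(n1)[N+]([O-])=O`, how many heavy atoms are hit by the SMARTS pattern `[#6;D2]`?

The query [#6;D2] means: any carbon bonded to exactly two heavy atoms.
Check the 16 heavy atoms by environment: 1× n (aromatic, D2) → no; 5× c (aromatic, D3) → no; 2× N (charge +1, D3) → no; 2× O (charge -1, D1) → no; 3× O (D1) → no; 1× C (D2) → match; 1× Cl (D1) → no; 1× Br (D1) → no.
That gives 1 matching atom.

1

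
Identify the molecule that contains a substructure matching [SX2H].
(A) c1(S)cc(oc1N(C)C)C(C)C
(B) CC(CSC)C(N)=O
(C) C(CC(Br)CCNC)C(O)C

[SX2H] describes an aliphatic sulfur with two connections, one being H (a thiol).
(A) contains a thiol (-SH), which satisfies every atom and bond constraint.
(B) has a methylthio ether (-SCH3) but the sulfur has H0 (bonded to two carbons), not H1.
(C) has a hydroxyl group (-OH) but it is an -OH, not an -SH.
So the answer is (A).

A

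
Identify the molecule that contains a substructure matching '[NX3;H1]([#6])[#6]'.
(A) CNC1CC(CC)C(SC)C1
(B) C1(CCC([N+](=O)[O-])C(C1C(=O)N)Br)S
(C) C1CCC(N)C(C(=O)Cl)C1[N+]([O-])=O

[NX3;H1]([#6])[#6] describes a trivalent nitrogen with one H, bonded to two carbons (a secondary amine).
(A) contains an N-methylamino group (-NHCH3), which satisfies every atom and bond constraint.
(B) has a primary amide (-C(=O)NH2) but the -C(=O)NH2 nitrogen has H2, not H1.
(C) has a primary amino group (-NH2) but the nitrogen has H2 and only one carbon neighbour.
So the answer is (A).

A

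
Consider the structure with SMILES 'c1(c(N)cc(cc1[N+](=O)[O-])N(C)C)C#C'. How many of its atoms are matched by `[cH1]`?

The query [cH1] means: aromatic carbon bearing exactly one hydrogen.
Check the 15 heavy atoms by environment: 2× c (aromatic, H1) → match; 4× c (aromatic, H0) → no; 1× C (H0) → no; 1× C (H1) → no; 1× N (H0) → no; 2× C (H3) → no; 1× N (charge +1, H0) → no; 1× O (charge -1, H0) → no; 1× O (H0) → no; 1× N (H2) → no.
That gives 2 matching atoms.

2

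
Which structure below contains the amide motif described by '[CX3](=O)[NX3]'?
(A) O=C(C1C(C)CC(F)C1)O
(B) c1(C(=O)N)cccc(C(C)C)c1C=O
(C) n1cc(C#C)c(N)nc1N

[CX3](=O)[NX3] describes a carbonyl carbon bonded to a trivalent nitrogen (an amide).
(A) has a carboxylic acid group (-C(=O)OH) but the carbonyl is bonded to O, not to an NX3 nitrogen.
(B) contains a primary amide (-C(=O)NH2), which satisfies every atom and bond constraint.
(C) has a primary amino group (-NH2) but the -NH2 is not attached to a carbonyl carbon.
So the answer is (B).

B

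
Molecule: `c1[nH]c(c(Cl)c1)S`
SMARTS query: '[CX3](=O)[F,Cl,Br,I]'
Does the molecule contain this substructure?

No

The pattern [CX3](=O)[F,Cl,Br,I] describes a carbonyl carbon bonded to a halogen — an acyl halide.
The closest candidate here is a chloro substituent, but the Cl is not on a carbonyl carbon. No other fragment satisfies the full query, so there is no match.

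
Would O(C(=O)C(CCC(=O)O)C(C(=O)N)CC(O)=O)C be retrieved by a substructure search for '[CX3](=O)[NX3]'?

Yes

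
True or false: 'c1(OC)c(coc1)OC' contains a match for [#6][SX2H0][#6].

The pattern [#6][SX2H0][#6] describes an aliphatic sulfur bridging two carbons with no H on the sulfur — a thioether.
The closest candidate here is a methoxy ether (-OCH3), but the bridging atom is O, not S. No other fragment satisfies the full query, so there is no match.

False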